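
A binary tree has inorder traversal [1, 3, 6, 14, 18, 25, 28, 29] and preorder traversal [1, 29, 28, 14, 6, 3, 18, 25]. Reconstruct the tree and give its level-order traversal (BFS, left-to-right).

Inorder:  [1, 3, 6, 14, 18, 25, 28, 29]
Preorder: [1, 29, 28, 14, 6, 3, 18, 25]
Algorithm: preorder visits root first, so consume preorder in order;
for each root, split the current inorder slice at that value into
left-subtree inorder and right-subtree inorder, then recurse.
Recursive splits:
  root=1; inorder splits into left=[], right=[3, 6, 14, 18, 25, 28, 29]
  root=29; inorder splits into left=[3, 6, 14, 18, 25, 28], right=[]
  root=28; inorder splits into left=[3, 6, 14, 18, 25], right=[]
  root=14; inorder splits into left=[3, 6], right=[18, 25]
  root=6; inorder splits into left=[3], right=[]
  root=3; inorder splits into left=[], right=[]
  root=18; inorder splits into left=[], right=[25]
  root=25; inorder splits into left=[], right=[]
Reconstructed level-order: [1, 29, 28, 14, 6, 18, 3, 25]


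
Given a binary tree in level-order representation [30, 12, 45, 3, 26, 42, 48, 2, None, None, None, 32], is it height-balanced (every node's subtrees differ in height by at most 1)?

Tree (level-order array): [30, 12, 45, 3, 26, 42, 48, 2, None, None, None, 32]
Definition: a tree is height-balanced if, at every node, |h(left) - h(right)| <= 1 (empty subtree has height -1).
Bottom-up per-node check:
  node 2: h_left=-1, h_right=-1, diff=0 [OK], height=0
  node 3: h_left=0, h_right=-1, diff=1 [OK], height=1
  node 26: h_left=-1, h_right=-1, diff=0 [OK], height=0
  node 12: h_left=1, h_right=0, diff=1 [OK], height=2
  node 32: h_left=-1, h_right=-1, diff=0 [OK], height=0
  node 42: h_left=0, h_right=-1, diff=1 [OK], height=1
  node 48: h_left=-1, h_right=-1, diff=0 [OK], height=0
  node 45: h_left=1, h_right=0, diff=1 [OK], height=2
  node 30: h_left=2, h_right=2, diff=0 [OK], height=3
All nodes satisfy the balance condition.
Result: Balanced


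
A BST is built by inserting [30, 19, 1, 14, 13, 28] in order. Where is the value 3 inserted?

Starting tree (level order): [30, 19, None, 1, 28, None, 14, None, None, 13]
Insertion path: 30 -> 19 -> 1 -> 14 -> 13
Result: insert 3 as left child of 13
Final tree (level order): [30, 19, None, 1, 28, None, 14, None, None, 13, None, 3]


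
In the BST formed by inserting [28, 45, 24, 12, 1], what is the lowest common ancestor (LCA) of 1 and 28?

Tree insertion order: [28, 45, 24, 12, 1]
Tree (level-order array): [28, 24, 45, 12, None, None, None, 1]
In a BST, the LCA of p=1, q=28 is the first node v on the
root-to-leaf path with p <= v <= q (go left if both < v, right if both > v).
Walk from root:
  at 28: 1 <= 28 <= 28, this is the LCA
LCA = 28


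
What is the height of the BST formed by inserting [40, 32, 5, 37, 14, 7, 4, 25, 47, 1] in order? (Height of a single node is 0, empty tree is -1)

Insertion order: [40, 32, 5, 37, 14, 7, 4, 25, 47, 1]
Tree (level-order array): [40, 32, 47, 5, 37, None, None, 4, 14, None, None, 1, None, 7, 25]
Compute height bottom-up (empty subtree = -1):
  height(1) = 1 + max(-1, -1) = 0
  height(4) = 1 + max(0, -1) = 1
  height(7) = 1 + max(-1, -1) = 0
  height(25) = 1 + max(-1, -1) = 0
  height(14) = 1 + max(0, 0) = 1
  height(5) = 1 + max(1, 1) = 2
  height(37) = 1 + max(-1, -1) = 0
  height(32) = 1 + max(2, 0) = 3
  height(47) = 1 + max(-1, -1) = 0
  height(40) = 1 + max(3, 0) = 4
Height = 4


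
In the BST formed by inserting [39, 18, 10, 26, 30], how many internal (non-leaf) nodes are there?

Tree built from: [39, 18, 10, 26, 30]
Tree (level-order array): [39, 18, None, 10, 26, None, None, None, 30]
Rule: An internal node has at least one child.
Per-node child counts:
  node 39: 1 child(ren)
  node 18: 2 child(ren)
  node 10: 0 child(ren)
  node 26: 1 child(ren)
  node 30: 0 child(ren)
Matching nodes: [39, 18, 26]
Count of internal (non-leaf) nodes: 3


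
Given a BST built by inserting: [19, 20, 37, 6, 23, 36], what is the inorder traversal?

Tree insertion order: [19, 20, 37, 6, 23, 36]
Tree (level-order array): [19, 6, 20, None, None, None, 37, 23, None, None, 36]
Inorder traversal: [6, 19, 20, 23, 36, 37]


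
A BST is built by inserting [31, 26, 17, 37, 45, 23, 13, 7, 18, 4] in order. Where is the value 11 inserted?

Starting tree (level order): [31, 26, 37, 17, None, None, 45, 13, 23, None, None, 7, None, 18, None, 4]
Insertion path: 31 -> 26 -> 17 -> 13 -> 7
Result: insert 11 as right child of 7
Final tree (level order): [31, 26, 37, 17, None, None, 45, 13, 23, None, None, 7, None, 18, None, 4, 11]


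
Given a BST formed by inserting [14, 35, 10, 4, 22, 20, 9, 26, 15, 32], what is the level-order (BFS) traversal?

Tree insertion order: [14, 35, 10, 4, 22, 20, 9, 26, 15, 32]
Tree (level-order array): [14, 10, 35, 4, None, 22, None, None, 9, 20, 26, None, None, 15, None, None, 32]
BFS from the root, enqueuing left then right child of each popped node:
  queue [14] -> pop 14, enqueue [10, 35], visited so far: [14]
  queue [10, 35] -> pop 10, enqueue [4], visited so far: [14, 10]
  queue [35, 4] -> pop 35, enqueue [22], visited so far: [14, 10, 35]
  queue [4, 22] -> pop 4, enqueue [9], visited so far: [14, 10, 35, 4]
  queue [22, 9] -> pop 22, enqueue [20, 26], visited so far: [14, 10, 35, 4, 22]
  queue [9, 20, 26] -> pop 9, enqueue [none], visited so far: [14, 10, 35, 4, 22, 9]
  queue [20, 26] -> pop 20, enqueue [15], visited so far: [14, 10, 35, 4, 22, 9, 20]
  queue [26, 15] -> pop 26, enqueue [32], visited so far: [14, 10, 35, 4, 22, 9, 20, 26]
  queue [15, 32] -> pop 15, enqueue [none], visited so far: [14, 10, 35, 4, 22, 9, 20, 26, 15]
  queue [32] -> pop 32, enqueue [none], visited so far: [14, 10, 35, 4, 22, 9, 20, 26, 15, 32]
Result: [14, 10, 35, 4, 22, 9, 20, 26, 15, 32]


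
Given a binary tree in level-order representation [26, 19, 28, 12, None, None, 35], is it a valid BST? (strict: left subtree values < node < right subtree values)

Level-order array: [26, 19, 28, 12, None, None, 35]
Validate using subtree bounds (lo, hi): at each node, require lo < value < hi,
then recurse left with hi=value and right with lo=value.
Preorder trace (stopping at first violation):
  at node 26 with bounds (-inf, +inf): OK
  at node 19 with bounds (-inf, 26): OK
  at node 12 with bounds (-inf, 19): OK
  at node 28 with bounds (26, +inf): OK
  at node 35 with bounds (28, +inf): OK
No violation found at any node.
Result: Valid BST


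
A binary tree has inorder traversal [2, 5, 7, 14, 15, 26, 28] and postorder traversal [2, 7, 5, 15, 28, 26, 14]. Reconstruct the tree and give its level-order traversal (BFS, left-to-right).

Inorder:   [2, 5, 7, 14, 15, 26, 28]
Postorder: [2, 7, 5, 15, 28, 26, 14]
Algorithm: postorder visits root last, so walk postorder right-to-left;
each value is the root of the current inorder slice — split it at that
value, recurse on the right subtree first, then the left.
Recursive splits:
  root=14; inorder splits into left=[2, 5, 7], right=[15, 26, 28]
  root=26; inorder splits into left=[15], right=[28]
  root=28; inorder splits into left=[], right=[]
  root=15; inorder splits into left=[], right=[]
  root=5; inorder splits into left=[2], right=[7]
  root=7; inorder splits into left=[], right=[]
  root=2; inorder splits into left=[], right=[]
Reconstructed level-order: [14, 5, 26, 2, 7, 15, 28]


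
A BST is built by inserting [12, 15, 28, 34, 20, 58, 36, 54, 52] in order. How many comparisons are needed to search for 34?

Search path for 34: 12 -> 15 -> 28 -> 34
Found: True
Comparisons: 4


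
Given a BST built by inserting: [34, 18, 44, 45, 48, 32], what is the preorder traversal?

Tree insertion order: [34, 18, 44, 45, 48, 32]
Tree (level-order array): [34, 18, 44, None, 32, None, 45, None, None, None, 48]
Preorder traversal: [34, 18, 32, 44, 45, 48]


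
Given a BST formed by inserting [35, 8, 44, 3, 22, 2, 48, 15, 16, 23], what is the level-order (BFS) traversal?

Tree insertion order: [35, 8, 44, 3, 22, 2, 48, 15, 16, 23]
Tree (level-order array): [35, 8, 44, 3, 22, None, 48, 2, None, 15, 23, None, None, None, None, None, 16]
BFS from the root, enqueuing left then right child of each popped node:
  queue [35] -> pop 35, enqueue [8, 44], visited so far: [35]
  queue [8, 44] -> pop 8, enqueue [3, 22], visited so far: [35, 8]
  queue [44, 3, 22] -> pop 44, enqueue [48], visited so far: [35, 8, 44]
  queue [3, 22, 48] -> pop 3, enqueue [2], visited so far: [35, 8, 44, 3]
  queue [22, 48, 2] -> pop 22, enqueue [15, 23], visited so far: [35, 8, 44, 3, 22]
  queue [48, 2, 15, 23] -> pop 48, enqueue [none], visited so far: [35, 8, 44, 3, 22, 48]
  queue [2, 15, 23] -> pop 2, enqueue [none], visited so far: [35, 8, 44, 3, 22, 48, 2]
  queue [15, 23] -> pop 15, enqueue [16], visited so far: [35, 8, 44, 3, 22, 48, 2, 15]
  queue [23, 16] -> pop 23, enqueue [none], visited so far: [35, 8, 44, 3, 22, 48, 2, 15, 23]
  queue [16] -> pop 16, enqueue [none], visited so far: [35, 8, 44, 3, 22, 48, 2, 15, 23, 16]
Result: [35, 8, 44, 3, 22, 48, 2, 15, 23, 16]


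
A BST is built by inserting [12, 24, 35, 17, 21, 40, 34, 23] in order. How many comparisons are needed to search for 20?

Search path for 20: 12 -> 24 -> 17 -> 21
Found: False
Comparisons: 4


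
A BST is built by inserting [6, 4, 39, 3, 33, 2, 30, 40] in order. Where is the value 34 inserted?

Starting tree (level order): [6, 4, 39, 3, None, 33, 40, 2, None, 30]
Insertion path: 6 -> 39 -> 33
Result: insert 34 as right child of 33
Final tree (level order): [6, 4, 39, 3, None, 33, 40, 2, None, 30, 34]


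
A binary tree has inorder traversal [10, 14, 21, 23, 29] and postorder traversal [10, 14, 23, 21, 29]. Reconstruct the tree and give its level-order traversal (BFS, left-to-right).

Inorder:   [10, 14, 21, 23, 29]
Postorder: [10, 14, 23, 21, 29]
Algorithm: postorder visits root last, so walk postorder right-to-left;
each value is the root of the current inorder slice — split it at that
value, recurse on the right subtree first, then the left.
Recursive splits:
  root=29; inorder splits into left=[10, 14, 21, 23], right=[]
  root=21; inorder splits into left=[10, 14], right=[23]
  root=23; inorder splits into left=[], right=[]
  root=14; inorder splits into left=[10], right=[]
  root=10; inorder splits into left=[], right=[]
Reconstructed level-order: [29, 21, 14, 23, 10]


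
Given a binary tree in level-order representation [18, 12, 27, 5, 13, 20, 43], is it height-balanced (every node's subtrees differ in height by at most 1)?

Tree (level-order array): [18, 12, 27, 5, 13, 20, 43]
Definition: a tree is height-balanced if, at every node, |h(left) - h(right)| <= 1 (empty subtree has height -1).
Bottom-up per-node check:
  node 5: h_left=-1, h_right=-1, diff=0 [OK], height=0
  node 13: h_left=-1, h_right=-1, diff=0 [OK], height=0
  node 12: h_left=0, h_right=0, diff=0 [OK], height=1
  node 20: h_left=-1, h_right=-1, diff=0 [OK], height=0
  node 43: h_left=-1, h_right=-1, diff=0 [OK], height=0
  node 27: h_left=0, h_right=0, diff=0 [OK], height=1
  node 18: h_left=1, h_right=1, diff=0 [OK], height=2
All nodes satisfy the balance condition.
Result: Balanced


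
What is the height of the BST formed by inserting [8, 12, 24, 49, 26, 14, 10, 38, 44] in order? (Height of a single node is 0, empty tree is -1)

Insertion order: [8, 12, 24, 49, 26, 14, 10, 38, 44]
Tree (level-order array): [8, None, 12, 10, 24, None, None, 14, 49, None, None, 26, None, None, 38, None, 44]
Compute height bottom-up (empty subtree = -1):
  height(10) = 1 + max(-1, -1) = 0
  height(14) = 1 + max(-1, -1) = 0
  height(44) = 1 + max(-1, -1) = 0
  height(38) = 1 + max(-1, 0) = 1
  height(26) = 1 + max(-1, 1) = 2
  height(49) = 1 + max(2, -1) = 3
  height(24) = 1 + max(0, 3) = 4
  height(12) = 1 + max(0, 4) = 5
  height(8) = 1 + max(-1, 5) = 6
Height = 6


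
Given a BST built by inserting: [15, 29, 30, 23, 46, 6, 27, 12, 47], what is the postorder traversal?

Tree insertion order: [15, 29, 30, 23, 46, 6, 27, 12, 47]
Tree (level-order array): [15, 6, 29, None, 12, 23, 30, None, None, None, 27, None, 46, None, None, None, 47]
Postorder traversal: [12, 6, 27, 23, 47, 46, 30, 29, 15]


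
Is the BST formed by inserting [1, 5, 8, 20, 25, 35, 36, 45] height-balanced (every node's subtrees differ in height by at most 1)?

Tree (level-order array): [1, None, 5, None, 8, None, 20, None, 25, None, 35, None, 36, None, 45]
Definition: a tree is height-balanced if, at every node, |h(left) - h(right)| <= 1 (empty subtree has height -1).
Bottom-up per-node check:
  node 45: h_left=-1, h_right=-1, diff=0 [OK], height=0
  node 36: h_left=-1, h_right=0, diff=1 [OK], height=1
  node 35: h_left=-1, h_right=1, diff=2 [FAIL (|-1-1|=2 > 1)], height=2
  node 25: h_left=-1, h_right=2, diff=3 [FAIL (|-1-2|=3 > 1)], height=3
  node 20: h_left=-1, h_right=3, diff=4 [FAIL (|-1-3|=4 > 1)], height=4
  node 8: h_left=-1, h_right=4, diff=5 [FAIL (|-1-4|=5 > 1)], height=5
  node 5: h_left=-1, h_right=5, diff=6 [FAIL (|-1-5|=6 > 1)], height=6
  node 1: h_left=-1, h_right=6, diff=7 [FAIL (|-1-6|=7 > 1)], height=7
Node 35 violates the condition: |-1 - 1| = 2 > 1.
Result: Not balanced


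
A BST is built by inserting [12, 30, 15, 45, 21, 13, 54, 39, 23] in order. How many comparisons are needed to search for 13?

Search path for 13: 12 -> 30 -> 15 -> 13
Found: True
Comparisons: 4


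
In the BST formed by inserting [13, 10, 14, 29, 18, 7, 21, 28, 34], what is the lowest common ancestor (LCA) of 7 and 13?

Tree insertion order: [13, 10, 14, 29, 18, 7, 21, 28, 34]
Tree (level-order array): [13, 10, 14, 7, None, None, 29, None, None, 18, 34, None, 21, None, None, None, 28]
In a BST, the LCA of p=7, q=13 is the first node v on the
root-to-leaf path with p <= v <= q (go left if both < v, right if both > v).
Walk from root:
  at 13: 7 <= 13 <= 13, this is the LCA
LCA = 13


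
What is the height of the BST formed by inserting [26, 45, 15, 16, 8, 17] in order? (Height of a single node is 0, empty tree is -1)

Insertion order: [26, 45, 15, 16, 8, 17]
Tree (level-order array): [26, 15, 45, 8, 16, None, None, None, None, None, 17]
Compute height bottom-up (empty subtree = -1):
  height(8) = 1 + max(-1, -1) = 0
  height(17) = 1 + max(-1, -1) = 0
  height(16) = 1 + max(-1, 0) = 1
  height(15) = 1 + max(0, 1) = 2
  height(45) = 1 + max(-1, -1) = 0
  height(26) = 1 + max(2, 0) = 3
Height = 3


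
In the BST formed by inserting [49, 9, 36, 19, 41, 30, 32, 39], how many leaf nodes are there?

Tree built from: [49, 9, 36, 19, 41, 30, 32, 39]
Tree (level-order array): [49, 9, None, None, 36, 19, 41, None, 30, 39, None, None, 32]
Rule: A leaf has 0 children.
Per-node child counts:
  node 49: 1 child(ren)
  node 9: 1 child(ren)
  node 36: 2 child(ren)
  node 19: 1 child(ren)
  node 30: 1 child(ren)
  node 32: 0 child(ren)
  node 41: 1 child(ren)
  node 39: 0 child(ren)
Matching nodes: [32, 39]
Count of leaf nodes: 2


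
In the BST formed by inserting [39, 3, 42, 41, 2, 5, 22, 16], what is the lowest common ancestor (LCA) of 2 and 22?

Tree insertion order: [39, 3, 42, 41, 2, 5, 22, 16]
Tree (level-order array): [39, 3, 42, 2, 5, 41, None, None, None, None, 22, None, None, 16]
In a BST, the LCA of p=2, q=22 is the first node v on the
root-to-leaf path with p <= v <= q (go left if both < v, right if both > v).
Walk from root:
  at 39: both 2 and 22 < 39, go left
  at 3: 2 <= 3 <= 22, this is the LCA
LCA = 3


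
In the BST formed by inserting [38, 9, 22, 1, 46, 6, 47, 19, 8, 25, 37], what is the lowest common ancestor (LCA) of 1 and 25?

Tree insertion order: [38, 9, 22, 1, 46, 6, 47, 19, 8, 25, 37]
Tree (level-order array): [38, 9, 46, 1, 22, None, 47, None, 6, 19, 25, None, None, None, 8, None, None, None, 37]
In a BST, the LCA of p=1, q=25 is the first node v on the
root-to-leaf path with p <= v <= q (go left if both < v, right if both > v).
Walk from root:
  at 38: both 1 and 25 < 38, go left
  at 9: 1 <= 9 <= 25, this is the LCA
LCA = 9


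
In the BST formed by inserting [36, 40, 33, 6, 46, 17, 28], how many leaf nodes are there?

Tree built from: [36, 40, 33, 6, 46, 17, 28]
Tree (level-order array): [36, 33, 40, 6, None, None, 46, None, 17, None, None, None, 28]
Rule: A leaf has 0 children.
Per-node child counts:
  node 36: 2 child(ren)
  node 33: 1 child(ren)
  node 6: 1 child(ren)
  node 17: 1 child(ren)
  node 28: 0 child(ren)
  node 40: 1 child(ren)
  node 46: 0 child(ren)
Matching nodes: [28, 46]
Count of leaf nodes: 2


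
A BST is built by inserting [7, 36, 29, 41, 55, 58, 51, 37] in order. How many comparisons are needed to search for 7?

Search path for 7: 7
Found: True
Comparisons: 1


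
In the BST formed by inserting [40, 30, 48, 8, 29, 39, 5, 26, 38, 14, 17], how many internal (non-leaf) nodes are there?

Tree built from: [40, 30, 48, 8, 29, 39, 5, 26, 38, 14, 17]
Tree (level-order array): [40, 30, 48, 8, 39, None, None, 5, 29, 38, None, None, None, 26, None, None, None, 14, None, None, 17]
Rule: An internal node has at least one child.
Per-node child counts:
  node 40: 2 child(ren)
  node 30: 2 child(ren)
  node 8: 2 child(ren)
  node 5: 0 child(ren)
  node 29: 1 child(ren)
  node 26: 1 child(ren)
  node 14: 1 child(ren)
  node 17: 0 child(ren)
  node 39: 1 child(ren)
  node 38: 0 child(ren)
  node 48: 0 child(ren)
Matching nodes: [40, 30, 8, 29, 26, 14, 39]
Count of internal (non-leaf) nodes: 7


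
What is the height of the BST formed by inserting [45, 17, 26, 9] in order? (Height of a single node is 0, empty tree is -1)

Insertion order: [45, 17, 26, 9]
Tree (level-order array): [45, 17, None, 9, 26]
Compute height bottom-up (empty subtree = -1):
  height(9) = 1 + max(-1, -1) = 0
  height(26) = 1 + max(-1, -1) = 0
  height(17) = 1 + max(0, 0) = 1
  height(45) = 1 + max(1, -1) = 2
Height = 2


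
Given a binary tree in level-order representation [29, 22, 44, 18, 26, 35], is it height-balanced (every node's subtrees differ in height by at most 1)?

Tree (level-order array): [29, 22, 44, 18, 26, 35]
Definition: a tree is height-balanced if, at every node, |h(left) - h(right)| <= 1 (empty subtree has height -1).
Bottom-up per-node check:
  node 18: h_left=-1, h_right=-1, diff=0 [OK], height=0
  node 26: h_left=-1, h_right=-1, diff=0 [OK], height=0
  node 22: h_left=0, h_right=0, diff=0 [OK], height=1
  node 35: h_left=-1, h_right=-1, diff=0 [OK], height=0
  node 44: h_left=0, h_right=-1, diff=1 [OK], height=1
  node 29: h_left=1, h_right=1, diff=0 [OK], height=2
All nodes satisfy the balance condition.
Result: Balanced


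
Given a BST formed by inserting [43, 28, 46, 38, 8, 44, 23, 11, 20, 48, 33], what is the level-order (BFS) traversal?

Tree insertion order: [43, 28, 46, 38, 8, 44, 23, 11, 20, 48, 33]
Tree (level-order array): [43, 28, 46, 8, 38, 44, 48, None, 23, 33, None, None, None, None, None, 11, None, None, None, None, 20]
BFS from the root, enqueuing left then right child of each popped node:
  queue [43] -> pop 43, enqueue [28, 46], visited so far: [43]
  queue [28, 46] -> pop 28, enqueue [8, 38], visited so far: [43, 28]
  queue [46, 8, 38] -> pop 46, enqueue [44, 48], visited so far: [43, 28, 46]
  queue [8, 38, 44, 48] -> pop 8, enqueue [23], visited so far: [43, 28, 46, 8]
  queue [38, 44, 48, 23] -> pop 38, enqueue [33], visited so far: [43, 28, 46, 8, 38]
  queue [44, 48, 23, 33] -> pop 44, enqueue [none], visited so far: [43, 28, 46, 8, 38, 44]
  queue [48, 23, 33] -> pop 48, enqueue [none], visited so far: [43, 28, 46, 8, 38, 44, 48]
  queue [23, 33] -> pop 23, enqueue [11], visited so far: [43, 28, 46, 8, 38, 44, 48, 23]
  queue [33, 11] -> pop 33, enqueue [none], visited so far: [43, 28, 46, 8, 38, 44, 48, 23, 33]
  queue [11] -> pop 11, enqueue [20], visited so far: [43, 28, 46, 8, 38, 44, 48, 23, 33, 11]
  queue [20] -> pop 20, enqueue [none], visited so far: [43, 28, 46, 8, 38, 44, 48, 23, 33, 11, 20]
Result: [43, 28, 46, 8, 38, 44, 48, 23, 33, 11, 20]


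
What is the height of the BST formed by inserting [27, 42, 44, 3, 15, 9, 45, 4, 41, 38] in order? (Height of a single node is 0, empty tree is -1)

Insertion order: [27, 42, 44, 3, 15, 9, 45, 4, 41, 38]
Tree (level-order array): [27, 3, 42, None, 15, 41, 44, 9, None, 38, None, None, 45, 4]
Compute height bottom-up (empty subtree = -1):
  height(4) = 1 + max(-1, -1) = 0
  height(9) = 1 + max(0, -1) = 1
  height(15) = 1 + max(1, -1) = 2
  height(3) = 1 + max(-1, 2) = 3
  height(38) = 1 + max(-1, -1) = 0
  height(41) = 1 + max(0, -1) = 1
  height(45) = 1 + max(-1, -1) = 0
  height(44) = 1 + max(-1, 0) = 1
  height(42) = 1 + max(1, 1) = 2
  height(27) = 1 + max(3, 2) = 4
Height = 4


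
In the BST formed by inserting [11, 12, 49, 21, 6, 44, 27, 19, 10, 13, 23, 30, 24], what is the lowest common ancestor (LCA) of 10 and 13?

Tree insertion order: [11, 12, 49, 21, 6, 44, 27, 19, 10, 13, 23, 30, 24]
Tree (level-order array): [11, 6, 12, None, 10, None, 49, None, None, 21, None, 19, 44, 13, None, 27, None, None, None, 23, 30, None, 24]
In a BST, the LCA of p=10, q=13 is the first node v on the
root-to-leaf path with p <= v <= q (go left if both < v, right if both > v).
Walk from root:
  at 11: 10 <= 11 <= 13, this is the LCA
LCA = 11


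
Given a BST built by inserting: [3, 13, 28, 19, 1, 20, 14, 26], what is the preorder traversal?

Tree insertion order: [3, 13, 28, 19, 1, 20, 14, 26]
Tree (level-order array): [3, 1, 13, None, None, None, 28, 19, None, 14, 20, None, None, None, 26]
Preorder traversal: [3, 1, 13, 28, 19, 14, 20, 26]


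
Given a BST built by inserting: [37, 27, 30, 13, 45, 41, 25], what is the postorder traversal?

Tree insertion order: [37, 27, 30, 13, 45, 41, 25]
Tree (level-order array): [37, 27, 45, 13, 30, 41, None, None, 25]
Postorder traversal: [25, 13, 30, 27, 41, 45, 37]


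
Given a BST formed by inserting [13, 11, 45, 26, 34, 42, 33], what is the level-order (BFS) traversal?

Tree insertion order: [13, 11, 45, 26, 34, 42, 33]
Tree (level-order array): [13, 11, 45, None, None, 26, None, None, 34, 33, 42]
BFS from the root, enqueuing left then right child of each popped node:
  queue [13] -> pop 13, enqueue [11, 45], visited so far: [13]
  queue [11, 45] -> pop 11, enqueue [none], visited so far: [13, 11]
  queue [45] -> pop 45, enqueue [26], visited so far: [13, 11, 45]
  queue [26] -> pop 26, enqueue [34], visited so far: [13, 11, 45, 26]
  queue [34] -> pop 34, enqueue [33, 42], visited so far: [13, 11, 45, 26, 34]
  queue [33, 42] -> pop 33, enqueue [none], visited so far: [13, 11, 45, 26, 34, 33]
  queue [42] -> pop 42, enqueue [none], visited so far: [13, 11, 45, 26, 34, 33, 42]
Result: [13, 11, 45, 26, 34, 33, 42]


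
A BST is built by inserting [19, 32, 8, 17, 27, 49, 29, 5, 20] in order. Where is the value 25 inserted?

Starting tree (level order): [19, 8, 32, 5, 17, 27, 49, None, None, None, None, 20, 29]
Insertion path: 19 -> 32 -> 27 -> 20
Result: insert 25 as right child of 20
Final tree (level order): [19, 8, 32, 5, 17, 27, 49, None, None, None, None, 20, 29, None, None, None, 25]


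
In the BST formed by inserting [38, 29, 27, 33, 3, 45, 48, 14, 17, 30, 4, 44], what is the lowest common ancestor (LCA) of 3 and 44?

Tree insertion order: [38, 29, 27, 33, 3, 45, 48, 14, 17, 30, 4, 44]
Tree (level-order array): [38, 29, 45, 27, 33, 44, 48, 3, None, 30, None, None, None, None, None, None, 14, None, None, 4, 17]
In a BST, the LCA of p=3, q=44 is the first node v on the
root-to-leaf path with p <= v <= q (go left if both < v, right if both > v).
Walk from root:
  at 38: 3 <= 38 <= 44, this is the LCA
LCA = 38


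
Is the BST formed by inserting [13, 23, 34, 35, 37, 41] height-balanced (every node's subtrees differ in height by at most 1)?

Tree (level-order array): [13, None, 23, None, 34, None, 35, None, 37, None, 41]
Definition: a tree is height-balanced if, at every node, |h(left) - h(right)| <= 1 (empty subtree has height -1).
Bottom-up per-node check:
  node 41: h_left=-1, h_right=-1, diff=0 [OK], height=0
  node 37: h_left=-1, h_right=0, diff=1 [OK], height=1
  node 35: h_left=-1, h_right=1, diff=2 [FAIL (|-1-1|=2 > 1)], height=2
  node 34: h_left=-1, h_right=2, diff=3 [FAIL (|-1-2|=3 > 1)], height=3
  node 23: h_left=-1, h_right=3, diff=4 [FAIL (|-1-3|=4 > 1)], height=4
  node 13: h_left=-1, h_right=4, diff=5 [FAIL (|-1-4|=5 > 1)], height=5
Node 35 violates the condition: |-1 - 1| = 2 > 1.
Result: Not balanced


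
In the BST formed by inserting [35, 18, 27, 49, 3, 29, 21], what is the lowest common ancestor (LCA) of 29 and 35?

Tree insertion order: [35, 18, 27, 49, 3, 29, 21]
Tree (level-order array): [35, 18, 49, 3, 27, None, None, None, None, 21, 29]
In a BST, the LCA of p=29, q=35 is the first node v on the
root-to-leaf path with p <= v <= q (go left if both < v, right if both > v).
Walk from root:
  at 35: 29 <= 35 <= 35, this is the LCA
LCA = 35


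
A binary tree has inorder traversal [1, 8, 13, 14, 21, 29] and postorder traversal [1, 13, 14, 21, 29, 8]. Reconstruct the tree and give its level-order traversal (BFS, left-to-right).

Inorder:   [1, 8, 13, 14, 21, 29]
Postorder: [1, 13, 14, 21, 29, 8]
Algorithm: postorder visits root last, so walk postorder right-to-left;
each value is the root of the current inorder slice — split it at that
value, recurse on the right subtree first, then the left.
Recursive splits:
  root=8; inorder splits into left=[1], right=[13, 14, 21, 29]
  root=29; inorder splits into left=[13, 14, 21], right=[]
  root=21; inorder splits into left=[13, 14], right=[]
  root=14; inorder splits into left=[13], right=[]
  root=13; inorder splits into left=[], right=[]
  root=1; inorder splits into left=[], right=[]
Reconstructed level-order: [8, 1, 29, 21, 14, 13]


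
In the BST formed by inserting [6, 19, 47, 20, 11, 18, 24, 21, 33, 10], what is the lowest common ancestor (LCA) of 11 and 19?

Tree insertion order: [6, 19, 47, 20, 11, 18, 24, 21, 33, 10]
Tree (level-order array): [6, None, 19, 11, 47, 10, 18, 20, None, None, None, None, None, None, 24, 21, 33]
In a BST, the LCA of p=11, q=19 is the first node v on the
root-to-leaf path with p <= v <= q (go left if both < v, right if both > v).
Walk from root:
  at 6: both 11 and 19 > 6, go right
  at 19: 11 <= 19 <= 19, this is the LCA
LCA = 19


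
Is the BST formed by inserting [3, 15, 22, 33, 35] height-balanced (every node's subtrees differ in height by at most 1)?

Tree (level-order array): [3, None, 15, None, 22, None, 33, None, 35]
Definition: a tree is height-balanced if, at every node, |h(left) - h(right)| <= 1 (empty subtree has height -1).
Bottom-up per-node check:
  node 35: h_left=-1, h_right=-1, diff=0 [OK], height=0
  node 33: h_left=-1, h_right=0, diff=1 [OK], height=1
  node 22: h_left=-1, h_right=1, diff=2 [FAIL (|-1-1|=2 > 1)], height=2
  node 15: h_left=-1, h_right=2, diff=3 [FAIL (|-1-2|=3 > 1)], height=3
  node 3: h_left=-1, h_right=3, diff=4 [FAIL (|-1-3|=4 > 1)], height=4
Node 22 violates the condition: |-1 - 1| = 2 > 1.
Result: Not balanced


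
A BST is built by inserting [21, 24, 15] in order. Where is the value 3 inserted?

Starting tree (level order): [21, 15, 24]
Insertion path: 21 -> 15
Result: insert 3 as left child of 15
Final tree (level order): [21, 15, 24, 3]


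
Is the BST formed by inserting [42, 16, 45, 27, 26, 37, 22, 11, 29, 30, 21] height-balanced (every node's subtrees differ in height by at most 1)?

Tree (level-order array): [42, 16, 45, 11, 27, None, None, None, None, 26, 37, 22, None, 29, None, 21, None, None, 30]
Definition: a tree is height-balanced if, at every node, |h(left) - h(right)| <= 1 (empty subtree has height -1).
Bottom-up per-node check:
  node 11: h_left=-1, h_right=-1, diff=0 [OK], height=0
  node 21: h_left=-1, h_right=-1, diff=0 [OK], height=0
  node 22: h_left=0, h_right=-1, diff=1 [OK], height=1
  node 26: h_left=1, h_right=-1, diff=2 [FAIL (|1--1|=2 > 1)], height=2
  node 30: h_left=-1, h_right=-1, diff=0 [OK], height=0
  node 29: h_left=-1, h_right=0, diff=1 [OK], height=1
  node 37: h_left=1, h_right=-1, diff=2 [FAIL (|1--1|=2 > 1)], height=2
  node 27: h_left=2, h_right=2, diff=0 [OK], height=3
  node 16: h_left=0, h_right=3, diff=3 [FAIL (|0-3|=3 > 1)], height=4
  node 45: h_left=-1, h_right=-1, diff=0 [OK], height=0
  node 42: h_left=4, h_right=0, diff=4 [FAIL (|4-0|=4 > 1)], height=5
Node 26 violates the condition: |1 - -1| = 2 > 1.
Result: Not balanced


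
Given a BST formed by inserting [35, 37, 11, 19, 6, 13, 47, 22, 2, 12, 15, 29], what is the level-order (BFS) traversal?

Tree insertion order: [35, 37, 11, 19, 6, 13, 47, 22, 2, 12, 15, 29]
Tree (level-order array): [35, 11, 37, 6, 19, None, 47, 2, None, 13, 22, None, None, None, None, 12, 15, None, 29]
BFS from the root, enqueuing left then right child of each popped node:
  queue [35] -> pop 35, enqueue [11, 37], visited so far: [35]
  queue [11, 37] -> pop 11, enqueue [6, 19], visited so far: [35, 11]
  queue [37, 6, 19] -> pop 37, enqueue [47], visited so far: [35, 11, 37]
  queue [6, 19, 47] -> pop 6, enqueue [2], visited so far: [35, 11, 37, 6]
  queue [19, 47, 2] -> pop 19, enqueue [13, 22], visited so far: [35, 11, 37, 6, 19]
  queue [47, 2, 13, 22] -> pop 47, enqueue [none], visited so far: [35, 11, 37, 6, 19, 47]
  queue [2, 13, 22] -> pop 2, enqueue [none], visited so far: [35, 11, 37, 6, 19, 47, 2]
  queue [13, 22] -> pop 13, enqueue [12, 15], visited so far: [35, 11, 37, 6, 19, 47, 2, 13]
  queue [22, 12, 15] -> pop 22, enqueue [29], visited so far: [35, 11, 37, 6, 19, 47, 2, 13, 22]
  queue [12, 15, 29] -> pop 12, enqueue [none], visited so far: [35, 11, 37, 6, 19, 47, 2, 13, 22, 12]
  queue [15, 29] -> pop 15, enqueue [none], visited so far: [35, 11, 37, 6, 19, 47, 2, 13, 22, 12, 15]
  queue [29] -> pop 29, enqueue [none], visited so far: [35, 11, 37, 6, 19, 47, 2, 13, 22, 12, 15, 29]
Result: [35, 11, 37, 6, 19, 47, 2, 13, 22, 12, 15, 29]


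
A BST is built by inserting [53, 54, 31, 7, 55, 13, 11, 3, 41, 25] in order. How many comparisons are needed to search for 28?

Search path for 28: 53 -> 31 -> 7 -> 13 -> 25
Found: False
Comparisons: 5


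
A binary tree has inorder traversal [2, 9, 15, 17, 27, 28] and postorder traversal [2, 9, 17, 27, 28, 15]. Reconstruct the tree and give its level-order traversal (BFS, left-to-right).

Inorder:   [2, 9, 15, 17, 27, 28]
Postorder: [2, 9, 17, 27, 28, 15]
Algorithm: postorder visits root last, so walk postorder right-to-left;
each value is the root of the current inorder slice — split it at that
value, recurse on the right subtree first, then the left.
Recursive splits:
  root=15; inorder splits into left=[2, 9], right=[17, 27, 28]
  root=28; inorder splits into left=[17, 27], right=[]
  root=27; inorder splits into left=[17], right=[]
  root=17; inorder splits into left=[], right=[]
  root=9; inorder splits into left=[2], right=[]
  root=2; inorder splits into left=[], right=[]
Reconstructed level-order: [15, 9, 28, 2, 27, 17]


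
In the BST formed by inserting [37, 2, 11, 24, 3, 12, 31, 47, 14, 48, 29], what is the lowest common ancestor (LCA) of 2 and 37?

Tree insertion order: [37, 2, 11, 24, 3, 12, 31, 47, 14, 48, 29]
Tree (level-order array): [37, 2, 47, None, 11, None, 48, 3, 24, None, None, None, None, 12, 31, None, 14, 29]
In a BST, the LCA of p=2, q=37 is the first node v on the
root-to-leaf path with p <= v <= q (go left if both < v, right if both > v).
Walk from root:
  at 37: 2 <= 37 <= 37, this is the LCA
LCA = 37


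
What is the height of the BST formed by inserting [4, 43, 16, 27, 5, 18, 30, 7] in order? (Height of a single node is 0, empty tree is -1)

Insertion order: [4, 43, 16, 27, 5, 18, 30, 7]
Tree (level-order array): [4, None, 43, 16, None, 5, 27, None, 7, 18, 30]
Compute height bottom-up (empty subtree = -1):
  height(7) = 1 + max(-1, -1) = 0
  height(5) = 1 + max(-1, 0) = 1
  height(18) = 1 + max(-1, -1) = 0
  height(30) = 1 + max(-1, -1) = 0
  height(27) = 1 + max(0, 0) = 1
  height(16) = 1 + max(1, 1) = 2
  height(43) = 1 + max(2, -1) = 3
  height(4) = 1 + max(-1, 3) = 4
Height = 4


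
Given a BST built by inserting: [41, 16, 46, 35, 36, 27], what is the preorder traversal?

Tree insertion order: [41, 16, 46, 35, 36, 27]
Tree (level-order array): [41, 16, 46, None, 35, None, None, 27, 36]
Preorder traversal: [41, 16, 35, 27, 36, 46]


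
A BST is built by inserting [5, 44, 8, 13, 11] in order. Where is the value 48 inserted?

Starting tree (level order): [5, None, 44, 8, None, None, 13, 11]
Insertion path: 5 -> 44
Result: insert 48 as right child of 44
Final tree (level order): [5, None, 44, 8, 48, None, 13, None, None, 11]


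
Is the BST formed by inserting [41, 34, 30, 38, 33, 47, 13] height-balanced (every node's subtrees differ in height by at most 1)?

Tree (level-order array): [41, 34, 47, 30, 38, None, None, 13, 33]
Definition: a tree is height-balanced if, at every node, |h(left) - h(right)| <= 1 (empty subtree has height -1).
Bottom-up per-node check:
  node 13: h_left=-1, h_right=-1, diff=0 [OK], height=0
  node 33: h_left=-1, h_right=-1, diff=0 [OK], height=0
  node 30: h_left=0, h_right=0, diff=0 [OK], height=1
  node 38: h_left=-1, h_right=-1, diff=0 [OK], height=0
  node 34: h_left=1, h_right=0, diff=1 [OK], height=2
  node 47: h_left=-1, h_right=-1, diff=0 [OK], height=0
  node 41: h_left=2, h_right=0, diff=2 [FAIL (|2-0|=2 > 1)], height=3
Node 41 violates the condition: |2 - 0| = 2 > 1.
Result: Not balanced


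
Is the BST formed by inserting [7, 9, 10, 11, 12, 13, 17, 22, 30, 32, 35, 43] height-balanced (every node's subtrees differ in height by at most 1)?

Tree (level-order array): [7, None, 9, None, 10, None, 11, None, 12, None, 13, None, 17, None, 22, None, 30, None, 32, None, 35, None, 43]
Definition: a tree is height-balanced if, at every node, |h(left) - h(right)| <= 1 (empty subtree has height -1).
Bottom-up per-node check:
  node 43: h_left=-1, h_right=-1, diff=0 [OK], height=0
  node 35: h_left=-1, h_right=0, diff=1 [OK], height=1
  node 32: h_left=-1, h_right=1, diff=2 [FAIL (|-1-1|=2 > 1)], height=2
  node 30: h_left=-1, h_right=2, diff=3 [FAIL (|-1-2|=3 > 1)], height=3
  node 22: h_left=-1, h_right=3, diff=4 [FAIL (|-1-3|=4 > 1)], height=4
  node 17: h_left=-1, h_right=4, diff=5 [FAIL (|-1-4|=5 > 1)], height=5
  node 13: h_left=-1, h_right=5, diff=6 [FAIL (|-1-5|=6 > 1)], height=6
  node 12: h_left=-1, h_right=6, diff=7 [FAIL (|-1-6|=7 > 1)], height=7
  node 11: h_left=-1, h_right=7, diff=8 [FAIL (|-1-7|=8 > 1)], height=8
  node 10: h_left=-1, h_right=8, diff=9 [FAIL (|-1-8|=9 > 1)], height=9
  node 9: h_left=-1, h_right=9, diff=10 [FAIL (|-1-9|=10 > 1)], height=10
  node 7: h_left=-1, h_right=10, diff=11 [FAIL (|-1-10|=11 > 1)], height=11
Node 32 violates the condition: |-1 - 1| = 2 > 1.
Result: Not balanced


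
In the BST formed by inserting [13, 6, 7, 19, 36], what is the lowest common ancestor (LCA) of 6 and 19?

Tree insertion order: [13, 6, 7, 19, 36]
Tree (level-order array): [13, 6, 19, None, 7, None, 36]
In a BST, the LCA of p=6, q=19 is the first node v on the
root-to-leaf path with p <= v <= q (go left if both < v, right if both > v).
Walk from root:
  at 13: 6 <= 13 <= 19, this is the LCA
LCA = 13


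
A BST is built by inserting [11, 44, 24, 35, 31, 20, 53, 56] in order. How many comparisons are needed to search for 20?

Search path for 20: 11 -> 44 -> 24 -> 20
Found: True
Comparisons: 4


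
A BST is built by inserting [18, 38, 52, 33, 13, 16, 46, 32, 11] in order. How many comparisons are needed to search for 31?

Search path for 31: 18 -> 38 -> 33 -> 32
Found: False
Comparisons: 4


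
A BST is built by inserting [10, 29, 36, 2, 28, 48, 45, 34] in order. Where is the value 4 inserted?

Starting tree (level order): [10, 2, 29, None, None, 28, 36, None, None, 34, 48, None, None, 45]
Insertion path: 10 -> 2
Result: insert 4 as right child of 2
Final tree (level order): [10, 2, 29, None, 4, 28, 36, None, None, None, None, 34, 48, None, None, 45]


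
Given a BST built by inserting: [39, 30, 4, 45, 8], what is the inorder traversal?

Tree insertion order: [39, 30, 4, 45, 8]
Tree (level-order array): [39, 30, 45, 4, None, None, None, None, 8]
Inorder traversal: [4, 8, 30, 39, 45]


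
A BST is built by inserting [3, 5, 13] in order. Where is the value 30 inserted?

Starting tree (level order): [3, None, 5, None, 13]
Insertion path: 3 -> 5 -> 13
Result: insert 30 as right child of 13
Final tree (level order): [3, None, 5, None, 13, None, 30]


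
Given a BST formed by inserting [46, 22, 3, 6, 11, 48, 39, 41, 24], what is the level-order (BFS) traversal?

Tree insertion order: [46, 22, 3, 6, 11, 48, 39, 41, 24]
Tree (level-order array): [46, 22, 48, 3, 39, None, None, None, 6, 24, 41, None, 11]
BFS from the root, enqueuing left then right child of each popped node:
  queue [46] -> pop 46, enqueue [22, 48], visited so far: [46]
  queue [22, 48] -> pop 22, enqueue [3, 39], visited so far: [46, 22]
  queue [48, 3, 39] -> pop 48, enqueue [none], visited so far: [46, 22, 48]
  queue [3, 39] -> pop 3, enqueue [6], visited so far: [46, 22, 48, 3]
  queue [39, 6] -> pop 39, enqueue [24, 41], visited so far: [46, 22, 48, 3, 39]
  queue [6, 24, 41] -> pop 6, enqueue [11], visited so far: [46, 22, 48, 3, 39, 6]
  queue [24, 41, 11] -> pop 24, enqueue [none], visited so far: [46, 22, 48, 3, 39, 6, 24]
  queue [41, 11] -> pop 41, enqueue [none], visited so far: [46, 22, 48, 3, 39, 6, 24, 41]
  queue [11] -> pop 11, enqueue [none], visited so far: [46, 22, 48, 3, 39, 6, 24, 41, 11]
Result: [46, 22, 48, 3, 39, 6, 24, 41, 11]


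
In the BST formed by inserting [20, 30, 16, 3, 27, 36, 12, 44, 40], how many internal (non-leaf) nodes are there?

Tree built from: [20, 30, 16, 3, 27, 36, 12, 44, 40]
Tree (level-order array): [20, 16, 30, 3, None, 27, 36, None, 12, None, None, None, 44, None, None, 40]
Rule: An internal node has at least one child.
Per-node child counts:
  node 20: 2 child(ren)
  node 16: 1 child(ren)
  node 3: 1 child(ren)
  node 12: 0 child(ren)
  node 30: 2 child(ren)
  node 27: 0 child(ren)
  node 36: 1 child(ren)
  node 44: 1 child(ren)
  node 40: 0 child(ren)
Matching nodes: [20, 16, 3, 30, 36, 44]
Count of internal (non-leaf) nodes: 6


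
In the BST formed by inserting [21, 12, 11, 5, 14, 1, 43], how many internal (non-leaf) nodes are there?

Tree built from: [21, 12, 11, 5, 14, 1, 43]
Tree (level-order array): [21, 12, 43, 11, 14, None, None, 5, None, None, None, 1]
Rule: An internal node has at least one child.
Per-node child counts:
  node 21: 2 child(ren)
  node 12: 2 child(ren)
  node 11: 1 child(ren)
  node 5: 1 child(ren)
  node 1: 0 child(ren)
  node 14: 0 child(ren)
  node 43: 0 child(ren)
Matching nodes: [21, 12, 11, 5]
Count of internal (non-leaf) nodes: 4


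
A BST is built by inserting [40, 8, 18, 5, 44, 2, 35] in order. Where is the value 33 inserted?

Starting tree (level order): [40, 8, 44, 5, 18, None, None, 2, None, None, 35]
Insertion path: 40 -> 8 -> 18 -> 35
Result: insert 33 as left child of 35
Final tree (level order): [40, 8, 44, 5, 18, None, None, 2, None, None, 35, None, None, 33]


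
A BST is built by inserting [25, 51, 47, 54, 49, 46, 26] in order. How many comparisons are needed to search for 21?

Search path for 21: 25
Found: False
Comparisons: 1


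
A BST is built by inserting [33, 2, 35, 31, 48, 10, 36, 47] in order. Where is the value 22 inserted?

Starting tree (level order): [33, 2, 35, None, 31, None, 48, 10, None, 36, None, None, None, None, 47]
Insertion path: 33 -> 2 -> 31 -> 10
Result: insert 22 as right child of 10
Final tree (level order): [33, 2, 35, None, 31, None, 48, 10, None, 36, None, None, 22, None, 47]


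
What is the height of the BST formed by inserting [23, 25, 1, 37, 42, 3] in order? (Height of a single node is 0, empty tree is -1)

Insertion order: [23, 25, 1, 37, 42, 3]
Tree (level-order array): [23, 1, 25, None, 3, None, 37, None, None, None, 42]
Compute height bottom-up (empty subtree = -1):
  height(3) = 1 + max(-1, -1) = 0
  height(1) = 1 + max(-1, 0) = 1
  height(42) = 1 + max(-1, -1) = 0
  height(37) = 1 + max(-1, 0) = 1
  height(25) = 1 + max(-1, 1) = 2
  height(23) = 1 + max(1, 2) = 3
Height = 3


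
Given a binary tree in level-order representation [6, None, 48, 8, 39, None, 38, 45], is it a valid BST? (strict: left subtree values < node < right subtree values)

Level-order array: [6, None, 48, 8, 39, None, 38, 45]
Validate using subtree bounds (lo, hi): at each node, require lo < value < hi,
then recurse left with hi=value and right with lo=value.
Preorder trace (stopping at first violation):
  at node 6 with bounds (-inf, +inf): OK
  at node 48 with bounds (6, +inf): OK
  at node 8 with bounds (6, 48): OK
  at node 38 with bounds (8, 48): OK
  at node 39 with bounds (48, +inf): VIOLATION
Node 39 violates its bound: not (48 < 39 < +inf).
Result: Not a valid BST
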